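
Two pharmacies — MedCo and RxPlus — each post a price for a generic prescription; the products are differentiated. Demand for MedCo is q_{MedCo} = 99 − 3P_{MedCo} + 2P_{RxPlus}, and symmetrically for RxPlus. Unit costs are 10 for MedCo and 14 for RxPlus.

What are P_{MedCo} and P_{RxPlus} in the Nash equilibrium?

MedCo's profit: π = (P_{MedCo} − 10)(99 − 3P_{MedCo} + 2P_{RxPlus}).
∂π/∂P_{MedCo} = 129 − 6P_{MedCo} + 2P_{RxPlus} = 0 ⇒ P_{MedCo} = 21.5 + (1/3)P_{RxPlus}.
Similarly P_{RxPlus} = 23.5 + (1/3)P_{MedCo}.
Substituting the second reaction function into the first: P_{MedCo} = 21.5 + (1/3)(23.5 + (1/3)P_{MedCo}), which gives (8/9)P_{MedCo} = 88/3 ⇒ P_{MedCo} = 33.
Then P_{RxPlus} = 23.5 + (1/3)·33 = 34.5.

33, 34.5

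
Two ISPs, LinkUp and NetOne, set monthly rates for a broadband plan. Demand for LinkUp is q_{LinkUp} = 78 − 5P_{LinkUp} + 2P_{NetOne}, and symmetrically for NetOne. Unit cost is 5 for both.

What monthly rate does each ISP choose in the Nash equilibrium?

12.875

LinkUp's profit: π = (P_{LinkUp} − 5)(78 − 5P_{LinkUp} + 2P_{NetOne}).
∂π/∂P_{LinkUp} = 103 − 10P_{LinkUp} + 2P_{NetOne} = 0 ⇒ P_{LinkUp} = 10.3 + 0.2P_{NetOne}.
By symmetry P_{NetOne} = P_{LinkUp}; substituting into the reaction function, 0.8P_{LinkUp} = 10.3 and P_{LinkUp} = 12.875.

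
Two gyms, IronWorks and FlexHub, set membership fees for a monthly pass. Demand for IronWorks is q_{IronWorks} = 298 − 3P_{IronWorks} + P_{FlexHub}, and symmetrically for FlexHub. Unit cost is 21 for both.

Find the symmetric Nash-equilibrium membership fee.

IronWorks's profit: π = (P_{IronWorks} − 21)(298 − 3P_{IronWorks} + P_{FlexHub}).
∂π/∂P_{IronWorks} = 361 − 6P_{IronWorks} + P_{FlexHub} = 0 ⇒ P_{IronWorks} = 361/6 + (1/6)P_{FlexHub}.
By symmetry P_{FlexHub} = P_{IronWorks}; substituting into the reaction function, (5/6)P_{IronWorks} = 361/6 and P_{IronWorks} = 72.2.

72.2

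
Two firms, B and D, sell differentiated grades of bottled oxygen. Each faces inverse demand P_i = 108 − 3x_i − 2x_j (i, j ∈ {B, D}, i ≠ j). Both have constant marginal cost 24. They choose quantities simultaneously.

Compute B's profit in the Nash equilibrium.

330.75

Firm B's profit: π = x_B(108 − 3x_B − 2x_D) − 24x_B.
∂π/∂x_B = 84 − 6x_B − 2x_D = 0 ⇒ x_B = 14 − (1/3)x_D.
Setting x_B = x_D in the reaction function: x_B = 14 − (1/3)x_B, so x_B = 14 / (4/3) = 10.5.
P_B = 108 − 3·10.5 − 2·10.5 = 55.5.
Profit = (55.5 − 24)·10.5 = 330.75.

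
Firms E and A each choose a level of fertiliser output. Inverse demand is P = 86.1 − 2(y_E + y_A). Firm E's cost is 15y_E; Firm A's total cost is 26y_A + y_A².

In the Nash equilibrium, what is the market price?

45.64

Firm E's profit: π = y_E(86.1 − 2(y_E + y_A)) − 15y_E.
∂π/∂y_E = 71.1 − 4y_E − 2y_A = 0, so y_E = 17.775 − 0.5y_A.
For A: ∂π/∂y_A = 60.1 − 6y_A − 2y_E = 0 ⇒ y_A = 601/60 − (1/3)y_E.
Solving the two reaction functions simultaneously: (1 − (−0.5)(−1/3))y_E = 17.775 − 0.5·(601/60), so (5/6)y_E = 383/30 and y_E = 15.32.
Then y_A = 601/60 − (1/3)·15.32 = 4.91.
Equilibrium price: P = 86.1 − 2·20.23 = 45.64.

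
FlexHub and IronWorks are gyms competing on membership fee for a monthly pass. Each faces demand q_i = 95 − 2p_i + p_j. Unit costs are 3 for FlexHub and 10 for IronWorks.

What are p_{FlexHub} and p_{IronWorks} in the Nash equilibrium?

FlexHub's profit: π = (p_{FlexHub} − 3)(95 − 2p_{FlexHub} + p_{IronWorks}).
∂π/∂p_{FlexHub} = 101 − 4p_{FlexHub} + p_{IronWorks} = 0 ⇒ p_{FlexHub} = 25.25 + 0.25p_{IronWorks}.
Similarly p_{IronWorks} = 28.75 + 0.25p_{FlexHub}.
Substituting the second reaction function into the first: p_{FlexHub} = 25.25 + 0.25(28.75 + 0.25p_{FlexHub}), which gives 0.9375p_{FlexHub} = 32.4375 ⇒ p_{FlexHub} = 34.6.
Then p_{IronWorks} = 28.75 + 0.25·34.6 = 37.4.

34.6, 37.4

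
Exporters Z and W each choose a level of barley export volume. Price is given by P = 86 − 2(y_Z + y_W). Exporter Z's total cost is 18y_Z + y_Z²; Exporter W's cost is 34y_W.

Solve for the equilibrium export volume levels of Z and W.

8.4, 8.8

Exporter Z's profit: π = y_Z(86 − 2(y_Z + y_W)) − 18y_Z − y_Z².
∂π/∂y_Z = 68 − 6y_Z − 2y_W = 0, so y_Z = 34/3 − (1/3)y_W.
For W: ∂π/∂y_W = 52 − 4y_W − 2y_Z = 0 ⇒ y_W = 13 − 0.5y_Z.
Substituting the second reaction function into the first: y_Z = 34/3 − (1/3)(13 − 0.5y_Z), which gives (5/6)y_Z = 7 ⇒ y_Z = 8.4.
Then y_W = 13 − 0.5·8.4 = 8.8.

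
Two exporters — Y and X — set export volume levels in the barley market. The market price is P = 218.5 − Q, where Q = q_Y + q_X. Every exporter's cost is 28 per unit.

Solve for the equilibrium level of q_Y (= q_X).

63.5

Exporter Y's profit: π = q_Y(218.5 − (q_Y + q_X)) − 28q_Y.
∂π/∂q_Y = 190.5 − 2q_Y − q_X = 0, so q_Y = 95.25 − 0.5q_X.
Setting q_Y = q_X in the reaction function: q_Y = 95.25 − 0.5q_Y, so q_Y = 95.25 / 1.5 = 63.5.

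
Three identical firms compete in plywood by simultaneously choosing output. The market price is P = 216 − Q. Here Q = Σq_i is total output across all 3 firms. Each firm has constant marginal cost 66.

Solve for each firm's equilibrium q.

A representative firm's profit is π_i = q_i(216 − Q) − 66q_i, with Q = q_i + Σ_{j≠i} q_j.
First-order condition: 150 − 2q_i − Σ_{j≠i} q_j = 0.
In a symmetric equilibrium every firm chooses the same q, so Σ_{j≠i} q_j = 2q. The condition becomes 150 − 4q = 0, giving q = 150/4 = 37.5.

37.5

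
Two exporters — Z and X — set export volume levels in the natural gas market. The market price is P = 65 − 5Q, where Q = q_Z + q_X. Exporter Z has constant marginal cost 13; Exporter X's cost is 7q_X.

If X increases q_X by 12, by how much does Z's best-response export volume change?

-6

Exporter Z's profit: π = q_Z(65 − 5(q_Z + q_X)) − 13q_Z.
∂π/∂q_Z = 52 − 10q_Z − 5q_X = 0, so q_Z = 5.2 − 0.5q_X.
The reaction-function slope is −0.5, so a 12-unit rise in q_X moves q_Z by −0.5 × 12 = −6. Z's best response falls — the actions are strategic substitutes.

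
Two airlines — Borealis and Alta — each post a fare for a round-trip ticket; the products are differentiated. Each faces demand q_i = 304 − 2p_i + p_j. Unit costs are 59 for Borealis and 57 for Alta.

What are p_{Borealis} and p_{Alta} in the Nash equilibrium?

Borealis's profit: π = (p_{Borealis} − 59)(304 − 2p_{Borealis} + p_{Alta}).
∂π/∂p_{Borealis} = 422 − 4p_{Borealis} + p_{Alta} = 0 ⇒ p_{Borealis} = 105.5 + 0.25p_{Alta}.
Similarly p_{Alta} = 104.5 + 0.25p_{Borealis}.
Plugging p_{Alta} into Borealis's best response: p_{Borealis} = 105.5 + 0.25(104.5 + 0.25p_{Borealis}) ⇒ 0.9375p_{Borealis} = 131.625, so p_{Borealis} = 140.4.
Then p_{Alta} = 104.5 + 0.25·140.4 = 139.6.

140.4, 139.6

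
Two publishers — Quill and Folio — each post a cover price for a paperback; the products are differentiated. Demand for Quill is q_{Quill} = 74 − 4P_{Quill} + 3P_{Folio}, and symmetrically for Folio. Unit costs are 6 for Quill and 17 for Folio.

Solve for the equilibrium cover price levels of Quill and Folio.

Quill's profit: π = (P_{Quill} − 6)(74 − 4P_{Quill} + 3P_{Folio}).
∂π/∂P_{Quill} = 98 − 8P_{Quill} + 3P_{Folio} = 0 ⇒ P_{Quill} = 12.25 + 0.375P_{Folio}.
Similarly P_{Folio} = 17.75 + 0.375P_{Quill}.
Solving the two reaction functions simultaneously: (1 − (0.375)(0.375))P_{Quill} = 12.25 + 0.375·17.75, so (55/64)P_{Quill} = 605/32 and P_{Quill} = 22.
Then P_{Folio} = 17.75 + 0.375·22 = 26.

22, 26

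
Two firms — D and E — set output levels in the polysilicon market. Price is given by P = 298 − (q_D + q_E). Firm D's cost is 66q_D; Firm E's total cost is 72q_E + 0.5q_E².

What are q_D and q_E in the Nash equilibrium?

94, 44

Firm D's profit: π = q_D(298 − (q_D + q_E)) − 66q_D.
∂π/∂q_D = 232 − 2q_D − q_E = 0, so q_D = 116 − 0.5q_E.
For E: ∂π/∂q_E = 226 − 3q_E − q_D = 0 ⇒ q_E = 226/3 − (1/3)q_D.
Solving the two reaction functions simultaneously: (1 − (−0.5)(−1/3))q_D = 116 − 0.5·(226/3), so (5/6)q_D = 235/3 and q_D = 94.
Then q_E = 226/3 − (1/3)·94 = 44.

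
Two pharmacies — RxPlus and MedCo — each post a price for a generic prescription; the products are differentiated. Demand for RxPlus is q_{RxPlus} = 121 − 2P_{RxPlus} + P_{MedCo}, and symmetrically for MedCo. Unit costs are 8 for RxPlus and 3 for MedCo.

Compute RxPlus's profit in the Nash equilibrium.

RxPlus's profit: π = (P_{RxPlus} − 8)(121 − 2P_{RxPlus} + P_{MedCo}).
∂π/∂P_{RxPlus} = 137 − 4P_{RxPlus} + P_{MedCo} = 0 ⇒ P_{RxPlus} = 34.25 + 0.25P_{MedCo}.
Similarly P_{MedCo} = 31.75 + 0.25P_{RxPlus}.
Plugging P_{MedCo} into RxPlus's best response: P_{RxPlus} = 34.25 + 0.25(31.75 + 0.25P_{RxPlus}) ⇒ 0.9375P_{RxPlus} = 42.1875, so P_{RxPlus} = 45.
Then P_{MedCo} = 31.75 + 0.25·45 = 43.
q_{RxPlus} = 121 − 2·45 + 43 = 74.
Profit = (45 − 8)·74 = 2738.

2738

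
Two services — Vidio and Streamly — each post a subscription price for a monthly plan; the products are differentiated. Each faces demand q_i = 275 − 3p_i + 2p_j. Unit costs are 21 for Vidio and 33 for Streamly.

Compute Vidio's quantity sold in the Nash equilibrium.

197.25

Vidio's profit: π = (p_{Vidio} − 21)(275 − 3p_{Vidio} + 2p_{Streamly}).
∂π/∂p_{Vidio} = 338 − 6p_{Vidio} + 2p_{Streamly} = 0 ⇒ p_{Vidio} = 169/3 + (1/3)p_{Streamly}.
Similarly p_{Streamly} = 187/3 + (1/3)p_{Vidio}.
Solving the two reaction functions simultaneously: (1 − (1/3)(1/3))p_{Vidio} = 169/3 + (1/3)·(187/3), so (8/9)p_{Vidio} = 694/9 and p_{Vidio} = 86.75.
Then p_{Streamly} = 187/3 + (1/3)·86.75 = 91.25.
q_{Vidio} = 275 − 3·86.75 + 2·91.25 = 197.25.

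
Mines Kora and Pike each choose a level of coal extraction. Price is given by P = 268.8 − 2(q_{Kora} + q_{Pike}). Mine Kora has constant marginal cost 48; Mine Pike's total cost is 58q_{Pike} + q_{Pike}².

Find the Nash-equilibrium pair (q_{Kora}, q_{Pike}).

Mine Kora's profit: π = q_{Kora}(268.8 − 2(q_{Kora} + q_{Pike})) − 48q_{Kora}.
∂π/∂q_{Kora} = 220.8 − 4q_{Kora} − 2q_{Pike} = 0, so q_{Kora} = 55.2 − 0.5q_{Pike}.
For Pike: ∂π/∂q_{Pike} = 210.8 − 6q_{Pike} − 2q_{Kora} = 0 ⇒ q_{Pike} = 527/15 − (1/3)q_{Kora}.
Substituting the second reaction function into the first: q_{Kora} = 55.2 − 0.5(527/15 − (1/3)q_{Kora}), which gives (5/6)q_{Kora} = 1129/30 ⇒ q_{Kora} = 45.16.
Then q_{Pike} = 527/15 − (1/3)·45.16 = 20.08.

45.16, 20.08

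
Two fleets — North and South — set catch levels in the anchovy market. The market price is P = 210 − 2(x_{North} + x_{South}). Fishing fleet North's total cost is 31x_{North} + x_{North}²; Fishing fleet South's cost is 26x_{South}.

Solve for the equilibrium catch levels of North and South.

Fishing fleet North's profit: π = x_{North}(210 − 2(x_{North} + x_{South})) − 31x_{North} − x_{North}².
∂π/∂x_{North} = 179 − 6x_{North} − 2x_{South} = 0, so x_{North} = 179/6 − (1/3)x_{South}.
For South: ∂π/∂x_{South} = 184 − 4x_{South} − 2x_{North} = 0 ⇒ x_{South} = 46 − 0.5x_{North}.
Solving the two reaction functions simultaneously: (1 − (−1/3)(−0.5))x_{North} = 179/6 − (1/3)·46, so (5/6)x_{North} = 14.5 and x_{North} = 17.4.
Then x_{South} = 46 − 0.5·17.4 = 37.3.

17.4, 37.3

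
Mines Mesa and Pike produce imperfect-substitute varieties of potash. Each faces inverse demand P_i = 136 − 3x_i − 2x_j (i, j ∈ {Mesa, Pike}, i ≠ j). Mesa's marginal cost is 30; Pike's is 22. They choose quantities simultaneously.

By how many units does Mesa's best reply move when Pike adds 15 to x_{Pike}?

Mine Mesa's profit: π = x_{Mesa}(136 − 3x_{Mesa} − 2x_{Pike}) − 30x_{Mesa}.
∂π/∂x_{Mesa} = 106 − 6x_{Mesa} − 2x_{Pike} = 0 ⇒ x_{Mesa} = 53/3 − (1/3)x_{Pike}.
The reaction-function slope is −1/3, so a 15-unit rise in x_{Pike} moves x_{Mesa} by −1/3 × 15 = −5. Mesa's best response falls — the actions are strategic substitutes.

-5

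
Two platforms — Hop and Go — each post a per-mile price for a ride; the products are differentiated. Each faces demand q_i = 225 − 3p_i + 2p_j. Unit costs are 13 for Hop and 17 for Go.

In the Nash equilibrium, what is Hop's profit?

8667.1875

Hop's profit: π = (p_{Hop} − 13)(225 − 3p_{Hop} + 2p_{Go}).
∂π/∂p_{Hop} = 264 − 6p_{Hop} + 2p_{Go} = 0 ⇒ p_{Hop} = 44 + (1/3)p_{Go}.
Similarly p_{Go} = 46 + (1/3)p_{Hop}.
Plugging p_{Go} into Hop's best response: p_{Hop} = 44 + (1/3)(46 + (1/3)p_{Hop}) ⇒ (8/9)p_{Hop} = 178/3, so p_{Hop} = 66.75.
Then p_{Go} = 46 + (1/3)·66.75 = 68.25.
q_{Hop} = 225 − 3·66.75 + 2·68.25 = 161.25.
Profit = (66.75 − 13)·161.25 = 8667.1875.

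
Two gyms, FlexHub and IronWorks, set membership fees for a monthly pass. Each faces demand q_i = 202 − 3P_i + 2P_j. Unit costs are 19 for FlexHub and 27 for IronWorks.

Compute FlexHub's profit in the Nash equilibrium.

6697.6875

FlexHub's profit: π = (P_{FlexHub} − 19)(202 − 3P_{FlexHub} + 2P_{IronWorks}).
∂π/∂P_{FlexHub} = 259 − 6P_{FlexHub} + 2P_{IronWorks} = 0 ⇒ P_{FlexHub} = 259/6 + (1/3)P_{IronWorks}.
Similarly P_{IronWorks} = 283/6 + (1/3)P_{FlexHub}.
Substituting the second reaction function into the first: P_{FlexHub} = 259/6 + (1/3)(283/6 + (1/3)P_{FlexHub}), which gives (8/9)P_{FlexHub} = 530/9 ⇒ P_{FlexHub} = 66.25.
Then P_{IronWorks} = 283/6 + (1/3)·66.25 = 69.25.
q_{FlexHub} = 202 − 3·66.25 + 2·69.25 = 141.75.
Profit = (66.25 − 19)·141.75 = 6697.6875.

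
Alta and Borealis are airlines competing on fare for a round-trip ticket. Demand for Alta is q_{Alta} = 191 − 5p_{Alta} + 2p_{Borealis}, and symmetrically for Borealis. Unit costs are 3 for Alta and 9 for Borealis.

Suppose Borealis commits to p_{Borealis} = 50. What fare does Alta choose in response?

30.6

Alta's profit: π = (p_{Alta} − 3)(191 − 5p_{Alta} + 2p_{Borealis}).
∂π/∂p_{Alta} = 206 − 10p_{Alta} + 2p_{Borealis} = 0 ⇒ p_{Alta} = 20.6 + 0.2p_{Borealis}.
At p_{Borealis} = 50: p_{Alta} = 20.6 + 0.2·50 = 30.6.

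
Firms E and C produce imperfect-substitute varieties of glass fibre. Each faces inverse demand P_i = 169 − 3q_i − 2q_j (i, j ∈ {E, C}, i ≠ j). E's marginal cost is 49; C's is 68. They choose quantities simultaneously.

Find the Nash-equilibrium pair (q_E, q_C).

16.1875, 11.4375

Firm E's profit: π = q_E(169 − 3q_E − 2q_C) − 49q_E.
∂π/∂q_E = 120 − 6q_E − 2q_C = 0 ⇒ q_E = 20 − (1/3)q_C.
Similarly q_C = 101/6 − (1/3)q_E.
Plugging q_C into E's best response: q_E = 20 − (1/3)(101/6 − (1/3)q_E) ⇒ (8/9)q_E = 259/18, so q_E = 16.1875.
Then q_C = 101/6 − (1/3)·16.1875 = 11.4375.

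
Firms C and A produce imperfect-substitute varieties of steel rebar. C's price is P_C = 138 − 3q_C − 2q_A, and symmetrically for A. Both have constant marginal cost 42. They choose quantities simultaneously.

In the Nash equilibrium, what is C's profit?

432

Firm C's profit: π = q_C(138 − 3q_C − 2q_A) − 42q_C.
∂π/∂q_C = 96 − 6q_C − 2q_A = 0 ⇒ q_C = 16 − (1/3)q_A.
The game is symmetric, so in equilibrium q_A = q_C: the reaction function gives (4/3)q_C = 16, hence q_C = 12.
P_C = 138 − 3·12 − 2·12 = 78.
Profit = (78 − 42)·12 = 432.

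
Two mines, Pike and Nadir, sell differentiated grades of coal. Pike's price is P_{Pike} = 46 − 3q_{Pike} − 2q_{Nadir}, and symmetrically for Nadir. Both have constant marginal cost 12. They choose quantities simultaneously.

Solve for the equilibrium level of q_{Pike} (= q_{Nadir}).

4.25

Mine Pike's profit: π = q_{Pike}(46 − 3q_{Pike} − 2q_{Nadir}) − 12q_{Pike}.
∂π/∂q_{Pike} = 34 − 6q_{Pike} − 2q_{Nadir} = 0 ⇒ q_{Pike} = 17/3 − (1/3)q_{Nadir}.
The game is symmetric, so in equilibrium q_{Nadir} = q_{Pike}: the reaction function gives (4/3)q_{Pike} = 17/3, hence q_{Pike} = 4.25.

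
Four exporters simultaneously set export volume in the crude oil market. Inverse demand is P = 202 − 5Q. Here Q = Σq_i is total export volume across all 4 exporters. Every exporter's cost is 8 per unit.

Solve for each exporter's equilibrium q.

A representative exporter's profit is π_i = q_i(202 − 5Q) − 8q_i, with Q = q_i + Σ_{j≠i} q_j.
First-order condition: 194 − 10q_i − 5Σ_{j≠i} q_j = 0.
With identical exporters, set every q_j = q: then 194 − 10q − 15q = 0, i.e. q = 194/25 = 7.76.

7.76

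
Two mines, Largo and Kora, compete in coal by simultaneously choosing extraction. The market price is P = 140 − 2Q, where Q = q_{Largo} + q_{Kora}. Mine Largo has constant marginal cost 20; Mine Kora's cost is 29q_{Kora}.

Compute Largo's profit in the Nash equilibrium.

Mine Largo's profit: π = q_{Largo}(140 − 2(q_{Largo} + q_{Kora})) − 20q_{Largo}.
∂π/∂q_{Largo} = 120 − 4q_{Largo} − 2q_{Kora} = 0, so q_{Largo} = 30 − 0.5q_{Kora}.
By the same steps for Kora: q_{Kora} = 27.75 − 0.5q_{Largo}.
Substituting the second reaction function into the first: q_{Largo} = 30 − 0.5(27.75 − 0.5q_{Largo}), which gives 0.75q_{Largo} = 16.125 ⇒ q_{Largo} = 21.5.
Then q_{Kora} = 27.75 − 0.5·21.5 = 17.
Price P = 140 − 2·38.5 = 63.
Largo's profit: (63 − 20)·21.5 = 924.5.

924.5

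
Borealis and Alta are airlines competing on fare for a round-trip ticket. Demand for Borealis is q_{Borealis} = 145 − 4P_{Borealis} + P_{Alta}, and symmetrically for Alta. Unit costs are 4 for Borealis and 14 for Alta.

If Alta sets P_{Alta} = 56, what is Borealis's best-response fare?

Borealis's profit: π = (P_{Borealis} − 4)(145 − 4P_{Borealis} + P_{Alta}).
∂π/∂P_{Borealis} = 161 − 8P_{Borealis} + P_{Alta} = 0 ⇒ P_{Borealis} = 20.125 + 0.125P_{Alta}.
At P_{Alta} = 56: P_{Borealis} = 20.125 + 0.125·56 = 27.125.

27.125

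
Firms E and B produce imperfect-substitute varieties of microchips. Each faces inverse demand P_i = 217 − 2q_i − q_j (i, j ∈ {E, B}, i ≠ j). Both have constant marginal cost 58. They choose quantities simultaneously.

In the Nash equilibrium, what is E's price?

Firm E's profit: π = q_E(217 − 2q_E − q_B) − 58q_E.
∂π/∂q_E = 159 − 4q_E − q_B = 0 ⇒ q_E = 39.75 − 0.25q_B.
Setting q_E = q_B in the reaction function: q_E = 39.75 − 0.25q_E, so q_E = 39.75 / 1.25 = 31.8.
P_E = 217 − 2·31.8 − 31.8 = 121.6.

121.6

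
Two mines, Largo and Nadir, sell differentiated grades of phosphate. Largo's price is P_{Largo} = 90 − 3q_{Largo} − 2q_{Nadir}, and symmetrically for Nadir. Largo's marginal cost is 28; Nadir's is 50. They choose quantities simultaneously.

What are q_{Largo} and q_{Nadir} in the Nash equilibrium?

Mine Largo's profit: π = q_{Largo}(90 − 3q_{Largo} − 2q_{Nadir}) − 28q_{Largo}.
∂π/∂q_{Largo} = 62 − 6q_{Largo} − 2q_{Nadir} = 0 ⇒ q_{Largo} = 31/3 − (1/3)q_{Nadir}.
Similarly q_{Nadir} = 20/3 − (1/3)q_{Largo}.
Substituting the second reaction function into the first: q_{Largo} = 31/3 − (1/3)(20/3 − (1/3)q_{Largo}), which gives (8/9)q_{Largo} = 73/9 ⇒ q_{Largo} = 9.125.
Then q_{Nadir} = 20/3 − (1/3)·9.125 = 3.625.

9.125, 3.625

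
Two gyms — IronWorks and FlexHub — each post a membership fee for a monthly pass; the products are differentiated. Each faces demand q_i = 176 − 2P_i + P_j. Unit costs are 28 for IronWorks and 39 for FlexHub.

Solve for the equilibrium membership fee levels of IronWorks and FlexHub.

IronWorks's profit: π = (P_{IronWorks} − 28)(176 − 2P_{IronWorks} + P_{FlexHub}).
∂π/∂P_{IronWorks} = 232 − 4P_{IronWorks} + P_{FlexHub} = 0 ⇒ P_{IronWorks} = 58 + 0.25P_{FlexHub}.
Similarly P_{FlexHub} = 63.5 + 0.25P_{IronWorks}.
Solving the two reaction functions simultaneously: (1 − (0.25)(0.25))P_{IronWorks} = 58 + 0.25·63.5, so 0.9375P_{IronWorks} = 73.875 and P_{IronWorks} = 78.8.
Then P_{FlexHub} = 63.5 + 0.25·78.8 = 83.2.

78.8, 83.2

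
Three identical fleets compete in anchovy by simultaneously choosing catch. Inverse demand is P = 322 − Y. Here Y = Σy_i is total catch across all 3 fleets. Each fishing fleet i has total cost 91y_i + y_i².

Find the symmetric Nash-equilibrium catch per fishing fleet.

A representative fishing fleet's profit is π_i = y_i(322 − Y) − 91y_i − y_i², with Y = y_i + Σ_{j≠i} y_j.
First-order condition: 231 − 4y_i − Σ_{j≠i} y_j = 0.
Imposing symmetry (y_j = y for all j) turns Σ_{j≠i} y_j into 2y, so 231 = 6y and y = 38.5.

38.5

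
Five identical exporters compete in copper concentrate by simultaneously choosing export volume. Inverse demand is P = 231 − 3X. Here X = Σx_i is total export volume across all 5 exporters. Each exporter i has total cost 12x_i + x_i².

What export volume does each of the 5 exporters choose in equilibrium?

10.95

A representative exporter's profit is π_i = x_i(231 − 3X) − 12x_i − x_i², with X = x_i + Σ_{j≠i} x_j.
First-order condition: 219 − 8x_i − 3Σ_{j≠i} x_j = 0.
In a symmetric equilibrium every exporter chooses the same x, so Σ_{j≠i} x_j = 4x. The condition becomes 219 − 20x = 0, giving x = 219/20 = 10.95.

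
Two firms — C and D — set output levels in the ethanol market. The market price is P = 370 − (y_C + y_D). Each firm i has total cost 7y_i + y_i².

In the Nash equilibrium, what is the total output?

145.2

Firm C's profit: π = y_C(370 − (y_C + y_D)) − 7y_C − y_C².
∂π/∂y_C = 363 − 4y_C − y_D = 0, so y_C = 90.75 − 0.25y_D.
The game is symmetric, so in equilibrium y_D = y_C: the reaction function gives 1.25y_C = 90.75, hence y_C = 72.6.
Total output: 72.6 + 72.6 = 145.2.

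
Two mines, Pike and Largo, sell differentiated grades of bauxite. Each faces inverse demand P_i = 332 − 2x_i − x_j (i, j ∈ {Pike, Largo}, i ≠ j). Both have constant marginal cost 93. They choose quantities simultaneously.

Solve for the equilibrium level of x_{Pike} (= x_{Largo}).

47.8

Mine Pike's profit: π = x_{Pike}(332 − 2x_{Pike} − x_{Largo}) − 93x_{Pike}.
∂π/∂x_{Pike} = 239 − 4x_{Pike} − x_{Largo} = 0 ⇒ x_{Pike} = 59.75 − 0.25x_{Largo}.
Setting x_{Pike} = x_{Largo} in the reaction function: x_{Pike} = 59.75 − 0.25x_{Pike}, so x_{Pike} = 59.75 / 1.25 = 47.8.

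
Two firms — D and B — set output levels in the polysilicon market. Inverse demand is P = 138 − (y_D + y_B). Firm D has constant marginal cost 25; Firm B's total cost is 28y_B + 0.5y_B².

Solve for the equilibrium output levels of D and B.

Firm D's profit: π = y_D(138 − (y_D + y_B)) − 25y_D.
∂π/∂y_D = 113 − 2y_D − y_B = 0, so y_D = 56.5 − 0.5y_B.
For B: ∂π/∂y_B = 110 − 3y_B − y_D = 0 ⇒ y_B = 110/3 − (1/3)y_D.
Plugging y_B into D's best response: y_D = 56.5 − 0.5(110/3 − (1/3)y_D) ⇒ (5/6)y_D = 229/6, so y_D = 45.8.
Then y_B = 110/3 − (1/3)·45.8 = 21.4.

45.8, 21.4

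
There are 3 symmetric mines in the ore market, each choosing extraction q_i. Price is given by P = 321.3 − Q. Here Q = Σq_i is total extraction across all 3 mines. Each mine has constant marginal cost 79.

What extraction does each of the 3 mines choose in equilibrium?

60.575

A representative mine's profit is π_i = q_i(321.3 − Q) − 79q_i, with Q = q_i + Σ_{j≠i} q_j.
First-order condition: 242.3 − 2q_i − Σ_{j≠i} q_j = 0.
With identical mines, set every q_j = q: then 242.3 − 2q − 2q = 0, i.e. q = 242.3/4 = 60.575.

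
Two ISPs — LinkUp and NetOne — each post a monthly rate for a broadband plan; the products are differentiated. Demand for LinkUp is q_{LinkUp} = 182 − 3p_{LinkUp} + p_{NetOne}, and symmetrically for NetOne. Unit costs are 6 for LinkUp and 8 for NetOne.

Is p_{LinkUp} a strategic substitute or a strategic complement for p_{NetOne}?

strategic complements

LinkUp's profit: π = (p_{LinkUp} − 6)(182 − 3p_{LinkUp} + p_{NetOne}).
∂π/∂p_{LinkUp} = 200 − 6p_{LinkUp} + p_{NetOne} = 0 ⇒ p_{LinkUp} = 100/3 + (1/6)p_{NetOne}.
The best-response slope dp_{LinkUp}/dp_{NetOne} = 1/6 > 0: the reaction function is upward-sloping, so the choices are strategic complements.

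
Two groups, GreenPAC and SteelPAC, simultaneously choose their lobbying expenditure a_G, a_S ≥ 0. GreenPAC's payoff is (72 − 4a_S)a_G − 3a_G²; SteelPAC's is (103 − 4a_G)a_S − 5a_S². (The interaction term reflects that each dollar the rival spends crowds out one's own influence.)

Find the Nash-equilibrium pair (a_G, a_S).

Expanding GreenPAC's payoff: 72a_G − 4a_Sa_G − 3a_G².
∂π/∂a_G = 72 − 4a_S − 6a_G = 0, so a_G = 12 − (2/3)a_S.
Likewise for SteelPAC: a_S = 10.3 − 0.4a_G.
Solving the two reaction functions simultaneously: (1 − (−2/3)(−0.4))a_G = 12 − (2/3)·10.3, so (11/15)a_G = 77/15 and a_G = 7.
Then a_S = 10.3 − 0.4·7 = 7.5.

7, 7.5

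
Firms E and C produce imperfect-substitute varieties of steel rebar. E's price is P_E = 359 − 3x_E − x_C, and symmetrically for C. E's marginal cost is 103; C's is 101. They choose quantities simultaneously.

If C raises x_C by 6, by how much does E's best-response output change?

Firm E's profit: π = x_E(359 − 3x_E − x_C) − 103x_E.
∂π/∂x_E = 256 − 6x_E − x_C = 0 ⇒ x_E = 128/3 − (1/6)x_C.
The reaction-function slope is −1/6, so a 6-unit rise in x_C moves x_E by −1/6 × 6 = −1. E's best response falls — the actions are strategic substitutes.

-1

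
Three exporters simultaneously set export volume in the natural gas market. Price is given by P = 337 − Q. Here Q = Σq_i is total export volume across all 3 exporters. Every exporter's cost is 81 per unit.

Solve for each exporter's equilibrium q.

64

A representative exporter's profit is π_i = q_i(337 − Q) − 81q_i, with Q = q_i + Σ_{j≠i} q_j.
First-order condition: 256 − 2q_i − Σ_{j≠i} q_j = 0.
In a symmetric equilibrium every exporter chooses the same q, so Σ_{j≠i} q_j = 2q. The condition becomes 256 − 4q = 0, giving q = 256/4 = 64.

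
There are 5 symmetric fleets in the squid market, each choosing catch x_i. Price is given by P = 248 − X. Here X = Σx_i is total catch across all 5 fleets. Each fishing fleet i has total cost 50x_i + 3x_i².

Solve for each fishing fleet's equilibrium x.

A representative fishing fleet's profit is π_i = x_i(248 − X) − 50x_i − 3x_i², with X = x_i + Σ_{j≠i} x_j.
First-order condition: 198 − 8x_i − Σ_{j≠i} x_j = 0.
Imposing symmetry (x_j = x for all j) turns Σ_{j≠i} x_j into 4x, so 198 = 12x and x = 16.5.

16.5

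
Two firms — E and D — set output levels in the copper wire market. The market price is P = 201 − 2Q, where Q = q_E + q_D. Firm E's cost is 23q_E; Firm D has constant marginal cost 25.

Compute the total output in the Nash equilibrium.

59

Firm E's profit: π = q_E(201 − 2(q_E + q_D)) − 23q_E.
∂π/∂q_E = 178 − 4q_E − 2q_D = 0, so q_E = 44.5 − 0.5q_D.
By the same steps for D: q_D = 44 − 0.5q_E.
Plugging q_D into E's best response: q_E = 44.5 − 0.5(44 − 0.5q_E) ⇒ 0.75q_E = 22.5, so q_E = 30.
Then q_D = 44 − 0.5·30 = 29.
Total output: 30 + 29 = 59.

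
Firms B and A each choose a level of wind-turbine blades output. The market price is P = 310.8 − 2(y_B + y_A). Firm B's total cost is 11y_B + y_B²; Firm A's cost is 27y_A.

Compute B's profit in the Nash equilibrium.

Firm B's profit: π = y_B(310.8 − 2(y_B + y_A)) − 11y_B − y_B².
∂π/∂y_B = 299.8 − 6y_B − 2y_A = 0, so y_B = 1499/30 − (1/3)y_A.
For A: ∂π/∂y_A = 283.8 − 4y_A − 2y_B = 0 ⇒ y_A = 70.95 − 0.5y_B.
Plugging y_A into B's best response: y_B = 1499/30 − (1/3)(70.95 − 0.5y_B) ⇒ (5/6)y_B = 1579/60, so y_B = 31.58.
Then y_A = 70.95 − 0.5·31.58 = 55.16.
Price P = 310.8 − 2·86.74 = 137.32.
B's profit: (137.32 − 11)·31.58 − (31.58)² = 2991.8892.

2991.8892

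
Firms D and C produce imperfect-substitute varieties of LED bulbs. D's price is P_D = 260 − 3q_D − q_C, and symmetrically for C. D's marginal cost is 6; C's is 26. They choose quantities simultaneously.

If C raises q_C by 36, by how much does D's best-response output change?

-6

Firm D's profit: π = q_D(260 − 3q_D − q_C) − 6q_D.
∂π/∂q_D = 254 − 6q_D − q_C = 0 ⇒ q_D = 127/3 − (1/6)q_C.
The reaction-function slope is −1/6, so a 36-unit rise in q_C moves q_D by −1/6 × 36 = −6. D's best response falls — the actions are strategic substitutes.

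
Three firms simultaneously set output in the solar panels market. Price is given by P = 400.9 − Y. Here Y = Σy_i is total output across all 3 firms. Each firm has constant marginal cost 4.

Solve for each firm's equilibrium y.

99.225

A representative firm's profit is π_i = y_i(400.9 − Y) − 4y_i, with Y = y_i + Σ_{j≠i} y_j.
First-order condition: 396.9 − 2y_i − Σ_{j≠i} y_j = 0.
Imposing symmetry (y_j = y for all j) turns Σ_{j≠i} y_j into 2y, so 396.9 = 4y and y = 99.225.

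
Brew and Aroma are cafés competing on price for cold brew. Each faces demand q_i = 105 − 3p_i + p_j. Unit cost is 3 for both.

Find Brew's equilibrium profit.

Brew's profit: π = (p_{Brew} − 3)(105 − 3p_{Brew} + p_{Aroma}).
∂π/∂p_{Brew} = 114 − 6p_{Brew} + p_{Aroma} = 0 ⇒ p_{Brew} = 19 + (1/6)p_{Aroma}.
The game is symmetric, so in equilibrium p_{Aroma} = p_{Brew}: the reaction function gives (5/6)p_{Brew} = 19, hence p_{Brew} = 22.8.
q_{Brew} = 105 − 3·22.8 + 22.8 = 59.4.
Profit = (22.8 − 3)·59.4 = 1176.12.

1176.12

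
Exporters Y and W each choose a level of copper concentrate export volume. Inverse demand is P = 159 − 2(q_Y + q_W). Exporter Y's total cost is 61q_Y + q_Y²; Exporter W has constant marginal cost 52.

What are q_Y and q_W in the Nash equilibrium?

Exporter Y's profit: π = q_Y(159 − 2(q_Y + q_W)) − 61q_Y − q_Y².
∂π/∂q_Y = 98 − 6q_Y − 2q_W = 0, so q_Y = 49/3 − (1/3)q_W.
For W: ∂π/∂q_W = 107 − 4q_W − 2q_Y = 0 ⇒ q_W = 26.75 − 0.5q_Y.
Plugging q_W into Y's best response: q_Y = 49/3 − (1/3)(26.75 − 0.5q_Y) ⇒ (5/6)q_Y = 89/12, so q_Y = 8.9.
Then q_W = 26.75 − 0.5·8.9 = 22.3.

8.9, 22.3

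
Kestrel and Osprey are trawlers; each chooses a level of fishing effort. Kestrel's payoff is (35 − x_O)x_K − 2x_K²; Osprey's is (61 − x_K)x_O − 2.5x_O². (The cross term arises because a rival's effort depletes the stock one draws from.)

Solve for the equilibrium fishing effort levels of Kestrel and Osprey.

Expanding Kestrel's payoff: 35x_K − x_Ox_K − 2x_K².
∂π/∂x_K = 35 − x_O − 4x_K = 0, so x_K = 8.75 − 0.25x_O.
Likewise for Osprey: x_O = 12.2 − 0.2x_K.
Substituting the second reaction function into the first: x_K = 8.75 − 0.25(12.2 − 0.2x_K), which gives 0.95x_K = 5.7 ⇒ x_K = 6.
Then x_O = 12.2 − 0.2·6 = 11.

6, 11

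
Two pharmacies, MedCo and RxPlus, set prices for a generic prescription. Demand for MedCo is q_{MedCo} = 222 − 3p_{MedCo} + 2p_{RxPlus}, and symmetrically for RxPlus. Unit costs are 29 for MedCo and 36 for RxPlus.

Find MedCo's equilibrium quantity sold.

148.6875

MedCo's profit: π = (p_{MedCo} − 29)(222 − 3p_{MedCo} + 2p_{RxPlus}).
∂π/∂p_{MedCo} = 309 − 6p_{MedCo} + 2p_{RxPlus} = 0 ⇒ p_{MedCo} = 51.5 + (1/3)p_{RxPlus}.
Similarly p_{RxPlus} = 55 + (1/3)p_{MedCo}.
Solving the two reaction functions simultaneously: (1 − (1/3)(1/3))p_{MedCo} = 51.5 + (1/3)·55, so (8/9)p_{MedCo} = 419/6 and p_{MedCo} = 78.5625.
Then p_{RxPlus} = 55 + (1/3)·78.5625 = 81.1875.
q_{MedCo} = 222 − 3·78.5625 + 2·81.1875 = 148.6875.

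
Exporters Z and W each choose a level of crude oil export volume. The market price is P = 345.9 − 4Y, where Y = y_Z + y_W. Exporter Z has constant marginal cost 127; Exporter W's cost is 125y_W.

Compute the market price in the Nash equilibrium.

199.3

Exporter Z's profit: π = y_Z(345.9 − 4(y_Z + y_W)) − 127y_Z.
∂π/∂y_Z = 218.9 − 8y_Z − 4y_W = 0, so y_Z = 27.3625 − 0.5y_W.
By the same steps for W: y_W = 27.6125 − 0.5y_Z.
Substituting the second reaction function into the first: y_Z = 27.3625 − 0.5(27.6125 − 0.5y_Z), which gives 0.75y_Z = 2169/160 ⇒ y_Z = 18.075.
Then y_W = 27.6125 − 0.5·18.075 = 18.575.
Equilibrium price: P = 345.9 − 4·36.65 = 199.3.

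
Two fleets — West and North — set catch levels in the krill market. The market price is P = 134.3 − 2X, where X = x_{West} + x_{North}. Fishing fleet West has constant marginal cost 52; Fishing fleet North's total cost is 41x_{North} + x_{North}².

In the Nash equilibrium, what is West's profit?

471.8592

Fishing fleet West's profit: π = x_{West}(134.3 − 2(x_{West} + x_{North})) − 52x_{West}.
∂π/∂x_{West} = 82.3 − 4x_{West} − 2x_{North} = 0, so x_{West} = 20.575 − 0.5x_{North}.
For North: ∂π/∂x_{North} = 93.3 − 6x_{North} − 2x_{West} = 0 ⇒ x_{North} = 15.55 − (1/3)x_{West}.
Solving the two reaction functions simultaneously: (1 − (−0.5)(−1/3))x_{West} = 20.575 − 0.5·15.55, so (5/6)x_{West} = 12.8 and x_{West} = 15.36.
Then x_{North} = 15.55 − (1/3)·15.36 = 10.43.
Price P = 134.3 − 2·25.79 = 82.72.
West's profit: (82.72 − 52)·15.36 = 471.8592.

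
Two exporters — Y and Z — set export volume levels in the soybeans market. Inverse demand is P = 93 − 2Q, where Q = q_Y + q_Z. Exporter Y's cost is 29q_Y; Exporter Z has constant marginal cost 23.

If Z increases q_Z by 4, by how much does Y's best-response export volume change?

-2

Exporter Y's profit: π = q_Y(93 − 2(q_Y + q_Z)) − 29q_Y.
∂π/∂q_Y = 64 − 4q_Y − 2q_Z = 0, so q_Y = 16 − 0.5q_Z.
The reaction-function slope is −0.5, so a 4-unit rise in q_Z moves q_Y by −0.5 × 4 = −2. Y's best response falls — the actions are strategic substitutes.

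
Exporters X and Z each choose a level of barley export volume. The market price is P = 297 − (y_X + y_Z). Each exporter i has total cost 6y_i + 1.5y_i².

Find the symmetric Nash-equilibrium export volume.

Exporter X's profit: π = y_X(297 − (y_X + y_Z)) − 6y_X − 1.5y_X².
∂π/∂y_X = 291 − 5y_X − y_Z = 0, so y_X = 58.2 − 0.2y_Z.
Setting y_X = y_Z in the reaction function: y_X = 58.2 − 0.2y_X, so y_X = 58.2 / 1.2 = 48.5.

48.5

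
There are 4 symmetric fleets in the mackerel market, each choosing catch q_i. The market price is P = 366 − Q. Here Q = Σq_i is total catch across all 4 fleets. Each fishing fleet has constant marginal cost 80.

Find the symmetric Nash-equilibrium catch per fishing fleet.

57.2

A representative fishing fleet's profit is π_i = q_i(366 − Q) − 80q_i, with Q = q_i + Σ_{j≠i} q_j.
First-order condition: 286 − 2q_i − Σ_{j≠i} q_j = 0.
With identical fishing fleets, set every q_j = q: then 286 − 2q − 3q = 0, i.e. q = 286/5 = 57.2.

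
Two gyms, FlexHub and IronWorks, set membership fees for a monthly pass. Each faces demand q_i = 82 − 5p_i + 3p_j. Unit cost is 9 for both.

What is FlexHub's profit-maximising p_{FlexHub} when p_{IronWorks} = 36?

23.5

FlexHub's profit: π = (p_{FlexHub} − 9)(82 − 5p_{FlexHub} + 3p_{IronWorks}).
∂π/∂p_{FlexHub} = 127 − 10p_{FlexHub} + 3p_{IronWorks} = 0 ⇒ p_{FlexHub} = 12.7 + 0.3p_{IronWorks}.
At p_{IronWorks} = 36: p_{FlexHub} = 12.7 + 0.3·36 = 23.5.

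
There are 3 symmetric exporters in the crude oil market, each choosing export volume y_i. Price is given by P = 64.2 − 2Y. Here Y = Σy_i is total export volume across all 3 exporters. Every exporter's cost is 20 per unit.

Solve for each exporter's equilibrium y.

A representative exporter's profit is π_i = y_i(64.2 − 2Y) − 20y_i, with Y = y_i + Σ_{j≠i} y_j.
First-order condition: 44.2 − 4y_i − 2Σ_{j≠i} y_j = 0.
Imposing symmetry (y_j = y for all j) turns Σ_{j≠i} y_j into 2y, so 44.2 = 8y and y = 5.525.

5.525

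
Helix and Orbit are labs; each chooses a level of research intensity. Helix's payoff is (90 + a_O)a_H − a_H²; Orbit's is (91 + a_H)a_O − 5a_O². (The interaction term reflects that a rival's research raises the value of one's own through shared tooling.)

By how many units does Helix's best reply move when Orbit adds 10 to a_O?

Expanding Helix's payoff: 90a_H + a_Oa_H − a_H².
∂π/∂a_H = 90 + a_O − 2a_H = 0, so a_H = 45 + 0.5a_O.
The reaction-function slope is 0.5, so a 10-unit rise in a_O moves a_H by 0.5 × 10 = 5. Helix's best response rises — the actions are strategic complements.

5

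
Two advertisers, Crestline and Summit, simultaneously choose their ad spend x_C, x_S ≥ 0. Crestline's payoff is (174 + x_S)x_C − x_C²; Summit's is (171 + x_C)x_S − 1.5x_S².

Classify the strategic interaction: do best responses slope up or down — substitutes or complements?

strategic complements

Expanding Crestline's payoff: 174x_C + x_Sx_C − x_C².
∂π/∂x_C = 174 + x_S − 2x_C = 0, so x_C = 87 + 0.5x_S.
The best-response slope dx_C/dx_S = 0.5 > 0: the reaction function is upward-sloping, so the choices are strategic complements.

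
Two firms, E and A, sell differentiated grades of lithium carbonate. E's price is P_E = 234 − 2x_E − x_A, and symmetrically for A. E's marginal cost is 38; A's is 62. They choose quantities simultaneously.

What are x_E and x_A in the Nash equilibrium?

40.8, 32.8

Firm E's profit: π = x_E(234 − 2x_E − x_A) − 38x_E.
∂π/∂x_E = 196 − 4x_E − x_A = 0 ⇒ x_E = 49 − 0.25x_A.
Similarly x_A = 43 − 0.25x_E.
Solving the two reaction functions simultaneously: (1 − (−0.25)(−0.25))x_E = 49 − 0.25·43, so 0.9375x_E = 38.25 and x_E = 40.8.
Then x_A = 43 − 0.25·40.8 = 32.8.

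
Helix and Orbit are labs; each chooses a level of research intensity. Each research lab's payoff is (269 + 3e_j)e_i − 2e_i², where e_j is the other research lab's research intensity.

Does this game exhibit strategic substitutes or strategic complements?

strategic complements

Helix's payoff is (269 + 3e_O)e_H − 2e_H².
∂π/∂e_H = 269 + 3e_O − 4e_H = 0, so e_H = 67.25 + 0.75e_O.
The best-response slope de_H/de_O = 0.75 > 0: the reaction function is upward-sloping, so the choices are strategic complements.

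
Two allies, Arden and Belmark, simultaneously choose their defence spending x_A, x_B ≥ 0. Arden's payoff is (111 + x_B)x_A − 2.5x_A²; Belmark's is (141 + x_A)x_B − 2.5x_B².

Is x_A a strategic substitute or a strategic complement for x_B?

strategic complements

Expanding Arden's payoff: 111x_A + x_Bx_A − 2.5x_A².
∂π/∂x_A = 111 + x_B − 5x_A = 0, so x_A = 22.2 + 0.2x_B.
The best-response slope dx_A/dx_B = 0.2 > 0: the reaction function is upward-sloping, so the choices are strategic complements.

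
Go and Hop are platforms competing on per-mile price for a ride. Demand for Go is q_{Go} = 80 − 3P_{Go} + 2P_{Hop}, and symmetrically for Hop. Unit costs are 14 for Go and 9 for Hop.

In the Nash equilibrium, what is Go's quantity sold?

Go's profit: π = (P_{Go} − 14)(80 − 3P_{Go} + 2P_{Hop}).
∂π/∂P_{Go} = 122 − 6P_{Go} + 2P_{Hop} = 0 ⇒ P_{Go} = 61/3 + (1/3)P_{Hop}.
Similarly P_{Hop} = 107/6 + (1/3)P_{Go}.
Solving the two reaction functions simultaneously: (1 − (1/3)(1/3))P_{Go} = 61/3 + (1/3)·(107/6), so (8/9)P_{Go} = 473/18 and P_{Go} = 29.5625.
Then P_{Hop} = 107/6 + (1/3)·29.5625 = 27.6875.
q_{Go} = 80 − 3·29.5625 + 2·27.6875 = 46.6875.

46.6875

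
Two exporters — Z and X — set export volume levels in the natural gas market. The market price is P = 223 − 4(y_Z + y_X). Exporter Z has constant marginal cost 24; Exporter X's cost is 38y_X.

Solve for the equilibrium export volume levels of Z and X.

Exporter Z's profit: π = y_Z(223 − 4(y_Z + y_X)) − 24y_Z.
∂π/∂y_Z = 199 − 8y_Z − 4y_X = 0, so y_Z = 24.875 − 0.5y_X.
By the same steps for X: y_X = 23.125 − 0.5y_Z.
Substituting the second reaction function into the first: y_Z = 24.875 − 0.5(23.125 − 0.5y_Z), which gives 0.75y_Z = 13.3125 ⇒ y_Z = 17.75.
Then y_X = 23.125 − 0.5·17.75 = 14.25.

17.75, 14.25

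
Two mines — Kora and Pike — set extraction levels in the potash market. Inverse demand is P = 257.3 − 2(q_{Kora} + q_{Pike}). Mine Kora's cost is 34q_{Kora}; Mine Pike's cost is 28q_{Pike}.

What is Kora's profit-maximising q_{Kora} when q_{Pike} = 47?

32.325

Mine Kora's profit: π = q_{Kora}(257.3 − 2(q_{Kora} + q_{Pike})) − 34q_{Kora}.
∂π/∂q_{Kora} = 223.3 − 4q_{Kora} − 2q_{Pike} = 0, so q_{Kora} = 55.825 − 0.5q_{Pike}.
At q_{Pike} = 47: q_{Kora} = 55.825 − 0.5·47 = 32.325.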